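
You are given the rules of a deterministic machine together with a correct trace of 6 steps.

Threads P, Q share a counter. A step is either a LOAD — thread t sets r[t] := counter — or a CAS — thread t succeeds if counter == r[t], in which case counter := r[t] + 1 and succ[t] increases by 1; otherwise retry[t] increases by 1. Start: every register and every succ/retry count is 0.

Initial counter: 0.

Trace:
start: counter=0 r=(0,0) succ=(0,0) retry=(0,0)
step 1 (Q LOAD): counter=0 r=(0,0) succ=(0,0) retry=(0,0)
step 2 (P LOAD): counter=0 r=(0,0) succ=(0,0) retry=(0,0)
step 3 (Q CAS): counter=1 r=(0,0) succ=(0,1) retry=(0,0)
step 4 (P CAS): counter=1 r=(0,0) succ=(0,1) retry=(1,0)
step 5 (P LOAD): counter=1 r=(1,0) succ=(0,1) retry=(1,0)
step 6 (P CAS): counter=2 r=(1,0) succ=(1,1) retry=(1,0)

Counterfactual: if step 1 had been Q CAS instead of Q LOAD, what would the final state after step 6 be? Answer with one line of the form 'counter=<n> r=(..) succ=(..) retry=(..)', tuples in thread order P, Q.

(re-executing from step 1 with the substitution; state before step 1: counter=0 r=(0,0) succ=(0,0) retry=(0,0))
step 1 (Q CAS): counter=1 r=(0,0) succ=(0,1) retry=(0,0)
step 2 (P LOAD): counter=1 r=(1,0) succ=(0,1) retry=(0,0)
step 3 (Q CAS): counter=1 r=(1,0) succ=(0,1) retry=(0,1)
step 4 (P CAS): counter=2 r=(1,0) succ=(1,1) retry=(0,1)
step 5 (P LOAD): counter=2 r=(2,0) succ=(1,1) retry=(0,1)
step 6 (P CAS): counter=3 r=(2,0) succ=(2,1) retry=(0,1)

counter=3 r=(2,0) succ=(2,1) retry=(0,1)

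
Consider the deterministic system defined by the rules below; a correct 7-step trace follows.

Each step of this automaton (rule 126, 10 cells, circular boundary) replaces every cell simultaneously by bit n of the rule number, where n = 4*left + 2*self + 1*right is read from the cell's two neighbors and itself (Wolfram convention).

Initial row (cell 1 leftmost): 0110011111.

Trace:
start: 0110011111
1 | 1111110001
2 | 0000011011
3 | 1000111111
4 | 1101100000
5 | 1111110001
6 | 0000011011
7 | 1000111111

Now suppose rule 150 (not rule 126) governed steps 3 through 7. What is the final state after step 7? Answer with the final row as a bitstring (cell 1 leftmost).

(re-executing steps 3..7 under rule 150; state before step 3: 0000011011)
3 | 1000100000
4 | 1101110001
5 | 1000101010
6 | 1101101010
7 | 0000001010

0000001010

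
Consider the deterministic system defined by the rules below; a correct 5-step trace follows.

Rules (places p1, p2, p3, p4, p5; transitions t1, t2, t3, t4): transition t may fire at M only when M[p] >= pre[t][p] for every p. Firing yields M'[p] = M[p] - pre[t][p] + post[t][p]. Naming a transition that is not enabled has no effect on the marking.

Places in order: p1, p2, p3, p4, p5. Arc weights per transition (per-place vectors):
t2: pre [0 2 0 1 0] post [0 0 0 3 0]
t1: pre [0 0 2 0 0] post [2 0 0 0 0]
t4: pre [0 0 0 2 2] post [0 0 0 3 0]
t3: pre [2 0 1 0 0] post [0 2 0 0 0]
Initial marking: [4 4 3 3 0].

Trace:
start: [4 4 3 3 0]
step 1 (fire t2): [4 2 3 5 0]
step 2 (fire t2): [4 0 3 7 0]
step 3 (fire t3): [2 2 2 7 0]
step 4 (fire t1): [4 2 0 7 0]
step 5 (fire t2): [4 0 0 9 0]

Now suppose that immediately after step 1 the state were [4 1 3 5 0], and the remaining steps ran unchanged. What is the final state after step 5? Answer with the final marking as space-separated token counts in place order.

4 1 0 7 0

state after step 1 := [4 1 3 5 0]
step 2 (fire t2): [4 1 3 5 0]
step 3 (fire t3): [2 3 2 5 0]
step 4 (fire t1): [4 3 0 5 0]
step 5 (fire t2): [4 1 0 7 0]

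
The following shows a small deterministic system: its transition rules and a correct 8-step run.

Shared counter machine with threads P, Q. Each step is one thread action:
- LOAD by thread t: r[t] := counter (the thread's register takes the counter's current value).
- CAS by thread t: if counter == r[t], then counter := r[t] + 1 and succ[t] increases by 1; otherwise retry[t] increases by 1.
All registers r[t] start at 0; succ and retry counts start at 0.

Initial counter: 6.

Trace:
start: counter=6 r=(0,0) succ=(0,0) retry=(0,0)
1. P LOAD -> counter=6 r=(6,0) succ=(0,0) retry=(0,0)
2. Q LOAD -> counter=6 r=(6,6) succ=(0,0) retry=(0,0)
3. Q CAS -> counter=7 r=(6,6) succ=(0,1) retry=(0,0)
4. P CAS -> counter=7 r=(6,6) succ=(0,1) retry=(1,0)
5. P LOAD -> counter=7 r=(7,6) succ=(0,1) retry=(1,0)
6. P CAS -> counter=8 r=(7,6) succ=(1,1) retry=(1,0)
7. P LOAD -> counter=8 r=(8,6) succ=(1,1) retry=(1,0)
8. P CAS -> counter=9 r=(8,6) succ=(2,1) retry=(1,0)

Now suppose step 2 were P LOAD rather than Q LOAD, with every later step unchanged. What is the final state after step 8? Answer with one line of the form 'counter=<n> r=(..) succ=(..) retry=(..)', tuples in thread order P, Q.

counter=9 r=(8,0) succ=(3,0) retry=(0,1)

(re-executing from step 2 with the substitution; state before step 2: counter=6 r=(6,0) succ=(0,0) retry=(0,0))
2. P LOAD -> counter=6 r=(6,0) succ=(0,0) retry=(0,0)
3. Q CAS -> counter=6 r=(6,0) succ=(0,0) retry=(0,1)
4. P CAS -> counter=7 r=(6,0) succ=(1,0) retry=(0,1)
5. P LOAD -> counter=7 r=(7,0) succ=(1,0) retry=(0,1)
6. P CAS -> counter=8 r=(7,0) succ=(2,0) retry=(0,1)
7. P LOAD -> counter=8 r=(8,0) succ=(2,0) retry=(0,1)
8. P CAS -> counter=9 r=(8,0) succ=(3,0) retry=(0,1)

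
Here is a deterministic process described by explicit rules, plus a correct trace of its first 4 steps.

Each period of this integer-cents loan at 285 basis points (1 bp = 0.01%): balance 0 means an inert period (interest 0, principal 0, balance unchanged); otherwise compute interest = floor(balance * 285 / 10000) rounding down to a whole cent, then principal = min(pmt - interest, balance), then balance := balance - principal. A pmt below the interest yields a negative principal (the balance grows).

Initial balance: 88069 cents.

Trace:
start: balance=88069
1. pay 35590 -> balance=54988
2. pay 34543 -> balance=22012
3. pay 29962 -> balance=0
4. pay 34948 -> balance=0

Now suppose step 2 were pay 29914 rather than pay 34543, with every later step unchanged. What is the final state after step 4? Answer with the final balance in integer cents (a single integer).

(re-executing from step 2 with the substitution; state before step 2: balance=54988)
2. pay 29914 -> balance=26641
3. pay 29962 -> balance=0
4. pay 34948 -> balance=0

0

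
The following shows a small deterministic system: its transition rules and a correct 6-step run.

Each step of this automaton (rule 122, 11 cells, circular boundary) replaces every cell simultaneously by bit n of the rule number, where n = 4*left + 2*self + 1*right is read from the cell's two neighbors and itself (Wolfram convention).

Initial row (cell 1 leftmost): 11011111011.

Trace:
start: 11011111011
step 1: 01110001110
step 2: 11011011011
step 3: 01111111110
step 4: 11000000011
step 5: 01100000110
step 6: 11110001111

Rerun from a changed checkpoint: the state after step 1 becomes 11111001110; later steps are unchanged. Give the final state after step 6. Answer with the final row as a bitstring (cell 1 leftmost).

00000011011

state after step 1 := 11111001110
step 2: 10001111011
step 3: 11011001110
step 4: 11111111011
step 5: 00000001110
step 6: 00000011011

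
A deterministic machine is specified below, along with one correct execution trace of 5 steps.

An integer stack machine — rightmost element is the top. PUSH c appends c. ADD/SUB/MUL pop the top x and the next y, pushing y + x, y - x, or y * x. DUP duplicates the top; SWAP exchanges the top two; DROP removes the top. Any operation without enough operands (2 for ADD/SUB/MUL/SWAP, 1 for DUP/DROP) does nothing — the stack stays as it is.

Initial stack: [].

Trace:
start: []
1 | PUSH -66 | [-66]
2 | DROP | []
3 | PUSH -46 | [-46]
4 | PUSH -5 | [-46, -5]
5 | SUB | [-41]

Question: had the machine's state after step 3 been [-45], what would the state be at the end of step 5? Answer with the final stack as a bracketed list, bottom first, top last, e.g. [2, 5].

state after step 3 := [-45]
4 | PUSH -5 | [-45, -5]
5 | SUB | [-40]

[-40]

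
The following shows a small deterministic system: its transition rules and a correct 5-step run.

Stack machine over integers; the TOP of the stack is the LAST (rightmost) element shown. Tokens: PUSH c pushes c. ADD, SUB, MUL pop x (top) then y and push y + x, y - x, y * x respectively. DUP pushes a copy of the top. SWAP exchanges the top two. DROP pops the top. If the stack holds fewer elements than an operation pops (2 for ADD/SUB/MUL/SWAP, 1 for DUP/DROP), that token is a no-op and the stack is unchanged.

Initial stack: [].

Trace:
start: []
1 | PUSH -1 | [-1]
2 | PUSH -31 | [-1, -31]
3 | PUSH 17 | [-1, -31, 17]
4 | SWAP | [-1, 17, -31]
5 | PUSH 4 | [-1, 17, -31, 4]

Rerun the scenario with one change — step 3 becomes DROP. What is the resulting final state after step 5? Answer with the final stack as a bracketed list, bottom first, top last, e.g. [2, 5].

(re-executing from step 3 with the substitution; state before step 3: [-1, -31])
3 | DROP | [-1]
4 | SWAP | [-1]
5 | PUSH 4 | [-1, 4]

[-1, 4]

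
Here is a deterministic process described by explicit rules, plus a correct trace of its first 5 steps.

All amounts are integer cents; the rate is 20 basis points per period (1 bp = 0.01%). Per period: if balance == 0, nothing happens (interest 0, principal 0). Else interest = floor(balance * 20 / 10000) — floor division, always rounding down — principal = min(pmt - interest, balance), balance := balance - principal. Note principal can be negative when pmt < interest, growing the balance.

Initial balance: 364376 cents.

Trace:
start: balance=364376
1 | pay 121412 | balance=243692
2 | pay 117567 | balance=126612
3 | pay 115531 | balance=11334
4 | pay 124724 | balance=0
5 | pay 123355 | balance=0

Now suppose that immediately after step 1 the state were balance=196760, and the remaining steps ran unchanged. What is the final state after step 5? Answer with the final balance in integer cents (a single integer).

0

state after step 1 := balance=196760
2 | pay 117567 | balance=79586
3 | pay 115531 | balance=0
4 | pay 124724 | balance=0
5 | pay 123355 | balance=0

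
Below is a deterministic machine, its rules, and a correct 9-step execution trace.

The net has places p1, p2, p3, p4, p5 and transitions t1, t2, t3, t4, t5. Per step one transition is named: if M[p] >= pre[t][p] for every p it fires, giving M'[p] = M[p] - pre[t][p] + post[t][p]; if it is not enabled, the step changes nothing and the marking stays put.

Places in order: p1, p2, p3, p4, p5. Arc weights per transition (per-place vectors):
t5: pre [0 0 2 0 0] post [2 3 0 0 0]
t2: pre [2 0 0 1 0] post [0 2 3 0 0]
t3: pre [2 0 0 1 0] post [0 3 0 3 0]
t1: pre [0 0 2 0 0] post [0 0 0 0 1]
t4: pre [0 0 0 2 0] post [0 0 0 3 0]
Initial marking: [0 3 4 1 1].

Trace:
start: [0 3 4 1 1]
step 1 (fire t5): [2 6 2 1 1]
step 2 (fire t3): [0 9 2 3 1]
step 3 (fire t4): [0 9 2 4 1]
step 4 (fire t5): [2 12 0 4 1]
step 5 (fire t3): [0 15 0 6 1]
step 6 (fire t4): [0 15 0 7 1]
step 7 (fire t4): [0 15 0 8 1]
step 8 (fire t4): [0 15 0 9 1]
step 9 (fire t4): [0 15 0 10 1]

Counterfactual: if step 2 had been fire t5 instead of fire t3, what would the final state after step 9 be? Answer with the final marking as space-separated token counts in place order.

2 12 0 7 1

(re-executing from step 2 with the substitution; state before step 2: [2 6 2 1 1])
step 2 (fire t5): [4 9 0 1 1]
step 3 (fire t4): [4 9 0 1 1]
step 4 (fire t5): [4 9 0 1 1]
step 5 (fire t3): [2 12 0 3 1]
step 6 (fire t4): [2 12 0 4 1]
step 7 (fire t4): [2 12 0 5 1]
step 8 (fire t4): [2 12 0 6 1]
step 9 (fire t4): [2 12 0 7 1]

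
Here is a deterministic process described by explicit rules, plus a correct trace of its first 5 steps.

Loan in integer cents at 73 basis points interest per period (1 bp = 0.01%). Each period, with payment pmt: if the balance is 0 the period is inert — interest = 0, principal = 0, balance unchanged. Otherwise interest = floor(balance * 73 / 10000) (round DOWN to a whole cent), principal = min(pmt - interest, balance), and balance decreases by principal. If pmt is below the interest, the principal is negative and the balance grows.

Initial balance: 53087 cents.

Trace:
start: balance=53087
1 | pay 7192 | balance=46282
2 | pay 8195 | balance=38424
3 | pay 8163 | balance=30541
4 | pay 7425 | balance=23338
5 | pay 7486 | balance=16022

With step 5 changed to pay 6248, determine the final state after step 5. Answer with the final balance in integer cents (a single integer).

(re-executing from step 5 with the substitution; state before step 5: balance=23338)
5 | pay 6248 | balance=17260

17260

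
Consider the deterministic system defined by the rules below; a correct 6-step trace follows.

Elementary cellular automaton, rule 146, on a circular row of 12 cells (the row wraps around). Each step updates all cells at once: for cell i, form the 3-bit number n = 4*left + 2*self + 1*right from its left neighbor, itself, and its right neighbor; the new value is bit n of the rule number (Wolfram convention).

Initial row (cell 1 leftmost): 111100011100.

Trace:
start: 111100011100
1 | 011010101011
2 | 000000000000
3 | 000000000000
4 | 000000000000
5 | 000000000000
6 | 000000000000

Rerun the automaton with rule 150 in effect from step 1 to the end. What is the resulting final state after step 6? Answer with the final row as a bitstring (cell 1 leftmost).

(re-executing steps 1..6 under rule 150; state before step 1: 111100011100)
1 | 011010101011
2 | 000010101000
3 | 000110101100
4 | 001000100010
5 | 011101110111
6 | 001000100010

001000100010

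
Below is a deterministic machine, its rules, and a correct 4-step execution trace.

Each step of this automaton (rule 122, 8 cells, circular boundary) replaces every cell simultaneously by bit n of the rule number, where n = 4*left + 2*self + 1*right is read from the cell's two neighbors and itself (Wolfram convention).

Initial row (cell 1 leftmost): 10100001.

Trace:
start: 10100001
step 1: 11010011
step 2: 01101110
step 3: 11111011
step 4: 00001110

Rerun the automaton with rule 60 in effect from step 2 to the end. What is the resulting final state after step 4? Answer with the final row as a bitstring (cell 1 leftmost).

10110100

(re-executing steps 2..4 under rule 60; state before step 2: 11010011)
step 2: 00111010
step 3: 00100111
step 4: 10110100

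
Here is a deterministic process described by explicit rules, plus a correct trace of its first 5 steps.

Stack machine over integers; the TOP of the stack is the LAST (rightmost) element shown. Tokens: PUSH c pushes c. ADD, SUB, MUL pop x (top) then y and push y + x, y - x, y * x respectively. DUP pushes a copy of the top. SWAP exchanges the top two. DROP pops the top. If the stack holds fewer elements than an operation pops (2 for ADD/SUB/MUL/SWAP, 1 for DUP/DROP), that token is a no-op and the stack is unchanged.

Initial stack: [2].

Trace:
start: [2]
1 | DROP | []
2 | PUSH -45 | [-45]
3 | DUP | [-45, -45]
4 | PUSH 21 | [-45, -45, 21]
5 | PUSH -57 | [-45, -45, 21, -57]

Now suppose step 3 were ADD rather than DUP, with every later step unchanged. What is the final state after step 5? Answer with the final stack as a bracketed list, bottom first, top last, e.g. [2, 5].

(re-executing from step 3 with the substitution; state before step 3: [-45])
3 | ADD | [-45]
4 | PUSH 21 | [-45, 21]
5 | PUSH -57 | [-45, 21, -57]

[-45, 21, -57]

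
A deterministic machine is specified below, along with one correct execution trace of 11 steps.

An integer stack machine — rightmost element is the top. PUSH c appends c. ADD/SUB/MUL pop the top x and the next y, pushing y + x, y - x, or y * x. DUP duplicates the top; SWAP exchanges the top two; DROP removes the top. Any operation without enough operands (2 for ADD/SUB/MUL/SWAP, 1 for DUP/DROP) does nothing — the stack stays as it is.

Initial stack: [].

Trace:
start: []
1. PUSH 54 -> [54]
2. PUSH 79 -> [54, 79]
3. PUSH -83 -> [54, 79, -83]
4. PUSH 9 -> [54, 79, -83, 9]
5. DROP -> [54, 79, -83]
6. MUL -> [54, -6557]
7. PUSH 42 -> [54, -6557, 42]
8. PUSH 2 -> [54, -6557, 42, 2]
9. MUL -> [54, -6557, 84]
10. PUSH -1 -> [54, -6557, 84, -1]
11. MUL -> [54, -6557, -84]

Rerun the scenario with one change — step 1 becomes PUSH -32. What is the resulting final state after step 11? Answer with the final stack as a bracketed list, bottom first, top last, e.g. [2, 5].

(re-executing from step 1 with the substitution; state before step 1: [])
1. PUSH -32 -> [-32]
2. PUSH 79 -> [-32, 79]
3. PUSH -83 -> [-32, 79, -83]
4. PUSH 9 -> [-32, 79, -83, 9]
5. DROP -> [-32, 79, -83]
6. MUL -> [-32, -6557]
7. PUSH 42 -> [-32, -6557, 42]
8. PUSH 2 -> [-32, -6557, 42, 2]
9. MUL -> [-32, -6557, 84]
10. PUSH -1 -> [-32, -6557, 84, -1]
11. MUL -> [-32, -6557, -84]

[-32, -6557, -84]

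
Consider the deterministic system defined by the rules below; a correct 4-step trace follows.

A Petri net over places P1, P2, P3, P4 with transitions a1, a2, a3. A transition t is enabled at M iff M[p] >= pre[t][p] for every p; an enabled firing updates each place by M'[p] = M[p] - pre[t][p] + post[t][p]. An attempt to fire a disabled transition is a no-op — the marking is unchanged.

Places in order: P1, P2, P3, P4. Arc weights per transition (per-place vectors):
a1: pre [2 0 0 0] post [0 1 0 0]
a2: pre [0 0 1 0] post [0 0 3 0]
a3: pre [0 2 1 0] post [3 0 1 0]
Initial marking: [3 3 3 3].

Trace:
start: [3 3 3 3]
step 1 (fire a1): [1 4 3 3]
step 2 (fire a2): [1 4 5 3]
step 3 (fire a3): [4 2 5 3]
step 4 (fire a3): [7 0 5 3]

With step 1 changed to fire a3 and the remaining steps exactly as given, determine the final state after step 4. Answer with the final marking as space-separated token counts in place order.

(re-executing from step 1 with the substitution; state before step 1: [3 3 3 3])
step 1 (fire a3): [6 1 3 3]
step 2 (fire a2): [6 1 5 3]
step 3 (fire a3): [6 1 5 3]
step 4 (fire a3): [6 1 5 3]

6 1 5 3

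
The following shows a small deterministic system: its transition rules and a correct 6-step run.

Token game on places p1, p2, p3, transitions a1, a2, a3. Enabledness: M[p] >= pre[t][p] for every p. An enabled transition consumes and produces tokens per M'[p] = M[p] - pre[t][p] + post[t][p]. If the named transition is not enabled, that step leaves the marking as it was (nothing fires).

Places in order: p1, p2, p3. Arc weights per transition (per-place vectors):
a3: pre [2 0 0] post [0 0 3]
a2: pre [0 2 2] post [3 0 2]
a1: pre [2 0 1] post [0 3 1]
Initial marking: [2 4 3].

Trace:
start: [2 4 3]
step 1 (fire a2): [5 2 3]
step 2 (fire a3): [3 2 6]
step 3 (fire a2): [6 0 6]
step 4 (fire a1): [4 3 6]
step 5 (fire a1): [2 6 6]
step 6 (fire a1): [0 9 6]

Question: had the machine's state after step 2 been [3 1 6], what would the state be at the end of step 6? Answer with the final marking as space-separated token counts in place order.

state after step 2 := [3 1 6]
step 3 (fire a2): [3 1 6]
step 4 (fire a1): [1 4 6]
step 5 (fire a1): [1 4 6]
step 6 (fire a1): [1 4 6]

1 4 6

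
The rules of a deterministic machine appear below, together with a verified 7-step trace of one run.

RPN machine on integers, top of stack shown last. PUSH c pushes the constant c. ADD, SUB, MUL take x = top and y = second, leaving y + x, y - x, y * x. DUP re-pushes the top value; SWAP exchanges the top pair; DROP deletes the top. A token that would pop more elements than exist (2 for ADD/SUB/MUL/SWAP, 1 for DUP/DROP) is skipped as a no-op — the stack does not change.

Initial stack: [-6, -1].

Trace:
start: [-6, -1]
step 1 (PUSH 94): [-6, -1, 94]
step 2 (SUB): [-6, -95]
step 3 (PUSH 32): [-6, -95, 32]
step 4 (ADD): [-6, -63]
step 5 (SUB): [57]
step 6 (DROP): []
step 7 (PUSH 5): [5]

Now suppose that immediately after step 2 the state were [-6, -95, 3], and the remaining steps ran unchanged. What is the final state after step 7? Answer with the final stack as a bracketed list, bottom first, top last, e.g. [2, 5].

state after step 2 := [-6, -95, 3]
step 3 (PUSH 32): [-6, -95, 3, 32]
step 4 (ADD): [-6, -95, 35]
step 5 (SUB): [-6, -130]
step 6 (DROP): [-6]
step 7 (PUSH 5): [-6, 5]

[-6, 5]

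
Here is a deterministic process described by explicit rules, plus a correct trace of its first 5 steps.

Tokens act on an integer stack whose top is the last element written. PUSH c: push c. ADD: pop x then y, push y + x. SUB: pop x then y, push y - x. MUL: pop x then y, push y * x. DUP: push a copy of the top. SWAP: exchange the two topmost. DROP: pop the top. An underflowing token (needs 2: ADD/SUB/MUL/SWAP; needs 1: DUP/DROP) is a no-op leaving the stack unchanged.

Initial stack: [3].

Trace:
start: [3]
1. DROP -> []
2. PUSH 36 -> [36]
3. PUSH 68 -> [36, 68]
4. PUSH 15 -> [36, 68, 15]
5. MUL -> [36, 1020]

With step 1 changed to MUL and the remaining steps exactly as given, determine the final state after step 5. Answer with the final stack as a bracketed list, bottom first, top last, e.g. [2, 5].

[3, 36, 1020]

(re-executing from step 1 with the substitution; state before step 1: [3])
1. MUL -> [3]
2. PUSH 36 -> [3, 36]
3. PUSH 68 -> [3, 36, 68]
4. PUSH 15 -> [3, 36, 68, 15]
5. MUL -> [3, 36, 1020]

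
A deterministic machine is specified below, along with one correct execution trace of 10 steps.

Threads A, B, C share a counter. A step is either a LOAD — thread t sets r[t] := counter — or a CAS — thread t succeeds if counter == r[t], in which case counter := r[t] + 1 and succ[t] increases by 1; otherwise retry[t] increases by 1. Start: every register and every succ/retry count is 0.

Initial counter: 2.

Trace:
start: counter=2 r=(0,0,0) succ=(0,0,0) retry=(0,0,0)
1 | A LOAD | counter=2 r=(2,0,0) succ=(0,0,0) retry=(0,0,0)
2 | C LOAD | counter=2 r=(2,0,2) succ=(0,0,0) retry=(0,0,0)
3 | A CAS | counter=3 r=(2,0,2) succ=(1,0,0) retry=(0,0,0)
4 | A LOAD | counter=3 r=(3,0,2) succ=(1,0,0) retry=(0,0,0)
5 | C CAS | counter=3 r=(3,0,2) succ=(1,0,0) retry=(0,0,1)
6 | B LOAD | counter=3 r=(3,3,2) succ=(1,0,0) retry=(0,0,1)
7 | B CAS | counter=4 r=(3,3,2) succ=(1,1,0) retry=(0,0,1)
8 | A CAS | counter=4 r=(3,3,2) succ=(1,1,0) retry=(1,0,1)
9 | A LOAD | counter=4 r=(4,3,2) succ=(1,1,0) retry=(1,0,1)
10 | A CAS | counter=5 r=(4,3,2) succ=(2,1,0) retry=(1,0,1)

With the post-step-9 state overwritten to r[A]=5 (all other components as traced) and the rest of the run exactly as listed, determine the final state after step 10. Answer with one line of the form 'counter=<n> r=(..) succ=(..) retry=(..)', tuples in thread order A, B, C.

counter=4 r=(5,3,2) succ=(1,1,0) retry=(2,0,1)

state after step 9 := counter=4 r=(5,3,2) succ=(1,1,0) retry=(1,0,1)
10 | A CAS | counter=4 r=(5,3,2) succ=(1,1,0) retry=(2,0,1)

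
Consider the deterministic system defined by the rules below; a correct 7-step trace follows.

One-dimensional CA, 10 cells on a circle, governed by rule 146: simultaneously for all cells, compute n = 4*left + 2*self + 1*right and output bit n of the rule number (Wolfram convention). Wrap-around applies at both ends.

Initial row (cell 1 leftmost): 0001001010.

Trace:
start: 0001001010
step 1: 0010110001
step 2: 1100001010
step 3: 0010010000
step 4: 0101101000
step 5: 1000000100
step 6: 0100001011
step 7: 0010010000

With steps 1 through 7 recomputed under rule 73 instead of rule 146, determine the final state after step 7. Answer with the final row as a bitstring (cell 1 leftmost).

(re-executing steps 1..7 under rule 73; state before step 1: 0001001010)
step 1: 1100000000
step 2: 1101111110
step 3: 1101000010
step 4: 1100011000
step 5: 1101011010
step 6: 1100011000
step 7: 1101011010

1101011010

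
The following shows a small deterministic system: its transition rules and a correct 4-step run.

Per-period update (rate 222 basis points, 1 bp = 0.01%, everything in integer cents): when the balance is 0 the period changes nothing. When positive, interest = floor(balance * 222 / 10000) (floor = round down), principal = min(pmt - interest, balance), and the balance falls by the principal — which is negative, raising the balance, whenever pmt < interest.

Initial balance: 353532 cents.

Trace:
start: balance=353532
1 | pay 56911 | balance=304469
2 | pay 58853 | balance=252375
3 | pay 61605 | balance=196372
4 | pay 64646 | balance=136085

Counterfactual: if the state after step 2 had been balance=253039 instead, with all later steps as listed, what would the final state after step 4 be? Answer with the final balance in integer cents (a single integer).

136779

state after step 2 := balance=253039
3 | pay 61605 | balance=197051
4 | pay 64646 | balance=136779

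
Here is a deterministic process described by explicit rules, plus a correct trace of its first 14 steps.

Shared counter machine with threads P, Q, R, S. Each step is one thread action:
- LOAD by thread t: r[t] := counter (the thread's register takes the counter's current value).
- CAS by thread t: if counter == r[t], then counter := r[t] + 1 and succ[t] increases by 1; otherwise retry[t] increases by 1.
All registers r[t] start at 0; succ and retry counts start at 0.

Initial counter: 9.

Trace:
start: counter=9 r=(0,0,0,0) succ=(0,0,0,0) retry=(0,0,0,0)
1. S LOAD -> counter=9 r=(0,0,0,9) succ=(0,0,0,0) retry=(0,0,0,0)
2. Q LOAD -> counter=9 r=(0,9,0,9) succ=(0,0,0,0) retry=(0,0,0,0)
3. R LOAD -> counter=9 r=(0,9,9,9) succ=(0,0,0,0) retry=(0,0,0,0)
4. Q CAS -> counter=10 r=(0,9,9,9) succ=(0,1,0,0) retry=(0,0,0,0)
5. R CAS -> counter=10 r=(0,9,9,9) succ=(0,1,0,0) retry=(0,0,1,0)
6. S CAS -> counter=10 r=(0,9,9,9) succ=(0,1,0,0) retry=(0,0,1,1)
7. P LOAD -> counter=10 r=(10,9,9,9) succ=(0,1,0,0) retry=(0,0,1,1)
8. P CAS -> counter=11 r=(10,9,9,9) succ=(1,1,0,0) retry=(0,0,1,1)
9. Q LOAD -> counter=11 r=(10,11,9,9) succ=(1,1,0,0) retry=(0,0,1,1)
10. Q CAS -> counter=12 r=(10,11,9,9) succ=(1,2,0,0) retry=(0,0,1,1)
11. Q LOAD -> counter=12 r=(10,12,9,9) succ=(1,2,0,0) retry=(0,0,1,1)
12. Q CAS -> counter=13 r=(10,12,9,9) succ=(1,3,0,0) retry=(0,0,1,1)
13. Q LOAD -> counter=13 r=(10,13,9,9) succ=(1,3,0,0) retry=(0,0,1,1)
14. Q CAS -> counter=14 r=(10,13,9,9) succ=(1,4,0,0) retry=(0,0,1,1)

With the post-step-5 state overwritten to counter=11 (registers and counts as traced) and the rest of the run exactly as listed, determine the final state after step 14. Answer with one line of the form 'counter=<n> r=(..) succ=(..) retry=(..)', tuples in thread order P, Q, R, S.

counter=15 r=(11,14,9,9) succ=(1,4,0,0) retry=(0,0,1,1)

state after step 5 := counter=11 r=(0,9,9,9) succ=(0,1,0,0) retry=(0,0,1,0)
6. S CAS -> counter=11 r=(0,9,9,9) succ=(0,1,0,0) retry=(0,0,1,1)
7. P LOAD -> counter=11 r=(11,9,9,9) succ=(0,1,0,0) retry=(0,0,1,1)
8. P CAS -> counter=12 r=(11,9,9,9) succ=(1,1,0,0) retry=(0,0,1,1)
9. Q LOAD -> counter=12 r=(11,12,9,9) succ=(1,1,0,0) retry=(0,0,1,1)
10. Q CAS -> counter=13 r=(11,12,9,9) succ=(1,2,0,0) retry=(0,0,1,1)
11. Q LOAD -> counter=13 r=(11,13,9,9) succ=(1,2,0,0) retry=(0,0,1,1)
12. Q CAS -> counter=14 r=(11,13,9,9) succ=(1,3,0,0) retry=(0,0,1,1)
13. Q LOAD -> counter=14 r=(11,14,9,9) succ=(1,3,0,0) retry=(0,0,1,1)
14. Q CAS -> counter=15 r=(11,14,9,9) succ=(1,4,0,0) retry=(0,0,1,1)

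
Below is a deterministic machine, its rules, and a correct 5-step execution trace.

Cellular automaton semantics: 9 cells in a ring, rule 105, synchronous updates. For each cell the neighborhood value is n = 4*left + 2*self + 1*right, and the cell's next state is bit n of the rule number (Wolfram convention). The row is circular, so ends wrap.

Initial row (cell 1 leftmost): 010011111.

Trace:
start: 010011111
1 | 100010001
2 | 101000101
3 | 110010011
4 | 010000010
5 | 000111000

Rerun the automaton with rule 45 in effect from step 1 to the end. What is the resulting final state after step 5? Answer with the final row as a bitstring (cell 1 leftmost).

110000010

(re-executing steps 1..5 under rule 45; state before step 1: 010011111)
1 | 110010000
2 | 100010110
3 | 101011101
4 | 011110011
5 | 110000010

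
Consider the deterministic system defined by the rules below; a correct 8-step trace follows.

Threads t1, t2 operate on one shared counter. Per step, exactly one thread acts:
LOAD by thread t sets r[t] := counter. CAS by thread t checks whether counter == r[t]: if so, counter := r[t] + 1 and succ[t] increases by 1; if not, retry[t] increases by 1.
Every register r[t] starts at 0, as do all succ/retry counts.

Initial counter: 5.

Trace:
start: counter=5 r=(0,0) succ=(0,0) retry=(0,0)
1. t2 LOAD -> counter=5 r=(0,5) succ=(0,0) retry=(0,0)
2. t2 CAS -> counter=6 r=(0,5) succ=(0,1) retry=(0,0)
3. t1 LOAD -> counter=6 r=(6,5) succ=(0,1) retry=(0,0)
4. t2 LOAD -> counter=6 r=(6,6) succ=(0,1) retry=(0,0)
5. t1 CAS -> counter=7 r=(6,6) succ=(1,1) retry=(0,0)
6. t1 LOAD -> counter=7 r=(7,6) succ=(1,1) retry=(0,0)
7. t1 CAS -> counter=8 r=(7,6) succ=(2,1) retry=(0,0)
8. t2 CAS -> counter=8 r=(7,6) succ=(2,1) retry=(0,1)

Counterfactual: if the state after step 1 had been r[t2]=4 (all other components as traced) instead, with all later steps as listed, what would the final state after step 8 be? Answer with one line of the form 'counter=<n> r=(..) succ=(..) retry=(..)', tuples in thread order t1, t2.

state after step 1 := counter=5 r=(0,4) succ=(0,0) retry=(0,0)
2. t2 CAS -> counter=5 r=(0,4) succ=(0,0) retry=(0,1)
3. t1 LOAD -> counter=5 r=(5,4) succ=(0,0) retry=(0,1)
4. t2 LOAD -> counter=5 r=(5,5) succ=(0,0) retry=(0,1)
5. t1 CAS -> counter=6 r=(5,5) succ=(1,0) retry=(0,1)
6. t1 LOAD -> counter=6 r=(6,5) succ=(1,0) retry=(0,1)
7. t1 CAS -> counter=7 r=(6,5) succ=(2,0) retry=(0,1)
8. t2 CAS -> counter=7 r=(6,5) succ=(2,0) retry=(0,2)

counter=7 r=(6,5) succ=(2,0) retry=(0,2)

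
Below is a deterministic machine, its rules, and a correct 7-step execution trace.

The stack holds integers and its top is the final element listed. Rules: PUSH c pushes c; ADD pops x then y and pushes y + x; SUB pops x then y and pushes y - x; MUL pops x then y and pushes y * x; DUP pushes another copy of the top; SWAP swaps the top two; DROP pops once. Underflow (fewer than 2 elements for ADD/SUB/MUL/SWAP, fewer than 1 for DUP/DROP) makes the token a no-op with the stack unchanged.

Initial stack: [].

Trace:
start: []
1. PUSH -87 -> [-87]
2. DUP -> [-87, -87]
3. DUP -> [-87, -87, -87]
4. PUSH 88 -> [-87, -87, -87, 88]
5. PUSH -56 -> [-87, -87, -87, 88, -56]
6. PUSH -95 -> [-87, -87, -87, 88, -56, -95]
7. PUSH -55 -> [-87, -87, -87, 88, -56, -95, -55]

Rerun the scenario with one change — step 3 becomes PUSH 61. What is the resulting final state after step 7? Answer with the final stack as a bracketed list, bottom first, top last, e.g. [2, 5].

[-87, -87, 61, 88, -56, -95, -55]

(re-executing from step 3 with the substitution; state before step 3: [-87, -87])
3. PUSH 61 -> [-87, -87, 61]
4. PUSH 88 -> [-87, -87, 61, 88]
5. PUSH -56 -> [-87, -87, 61, 88, -56]
6. PUSH -95 -> [-87, -87, 61, 88, -56, -95]
7. PUSH -55 -> [-87, -87, 61, 88, -56, -95, -55]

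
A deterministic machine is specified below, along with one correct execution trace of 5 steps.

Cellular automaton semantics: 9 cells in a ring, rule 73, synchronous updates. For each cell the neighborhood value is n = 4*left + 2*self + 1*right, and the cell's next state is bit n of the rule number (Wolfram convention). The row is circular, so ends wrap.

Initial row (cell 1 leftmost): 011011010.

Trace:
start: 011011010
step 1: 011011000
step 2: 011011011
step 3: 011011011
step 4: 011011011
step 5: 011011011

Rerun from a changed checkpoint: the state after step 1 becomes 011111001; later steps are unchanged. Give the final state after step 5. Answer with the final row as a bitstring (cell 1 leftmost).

state after step 1 := 011111001
step 2: 010001000
step 3: 000100011
step 4: 010001011
step 5: 000100011

000100011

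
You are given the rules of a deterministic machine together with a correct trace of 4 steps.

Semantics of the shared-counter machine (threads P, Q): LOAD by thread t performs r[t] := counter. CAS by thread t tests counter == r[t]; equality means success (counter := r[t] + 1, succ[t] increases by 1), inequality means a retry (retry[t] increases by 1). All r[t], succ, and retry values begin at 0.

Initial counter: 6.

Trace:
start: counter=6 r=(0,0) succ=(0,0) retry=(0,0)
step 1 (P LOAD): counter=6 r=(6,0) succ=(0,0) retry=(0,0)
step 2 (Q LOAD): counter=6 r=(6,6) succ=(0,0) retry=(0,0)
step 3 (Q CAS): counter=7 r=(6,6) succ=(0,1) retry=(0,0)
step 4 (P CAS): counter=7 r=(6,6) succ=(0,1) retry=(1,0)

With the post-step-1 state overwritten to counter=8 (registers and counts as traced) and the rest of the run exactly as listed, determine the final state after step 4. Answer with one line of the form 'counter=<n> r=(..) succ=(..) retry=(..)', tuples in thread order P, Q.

state after step 1 := counter=8 r=(6,0) succ=(0,0) retry=(0,0)
step 2 (Q LOAD): counter=8 r=(6,8) succ=(0,0) retry=(0,0)
step 3 (Q CAS): counter=9 r=(6,8) succ=(0,1) retry=(0,0)
step 4 (P CAS): counter=9 r=(6,8) succ=(0,1) retry=(1,0)

counter=9 r=(6,8) succ=(0,1) retry=(1,0)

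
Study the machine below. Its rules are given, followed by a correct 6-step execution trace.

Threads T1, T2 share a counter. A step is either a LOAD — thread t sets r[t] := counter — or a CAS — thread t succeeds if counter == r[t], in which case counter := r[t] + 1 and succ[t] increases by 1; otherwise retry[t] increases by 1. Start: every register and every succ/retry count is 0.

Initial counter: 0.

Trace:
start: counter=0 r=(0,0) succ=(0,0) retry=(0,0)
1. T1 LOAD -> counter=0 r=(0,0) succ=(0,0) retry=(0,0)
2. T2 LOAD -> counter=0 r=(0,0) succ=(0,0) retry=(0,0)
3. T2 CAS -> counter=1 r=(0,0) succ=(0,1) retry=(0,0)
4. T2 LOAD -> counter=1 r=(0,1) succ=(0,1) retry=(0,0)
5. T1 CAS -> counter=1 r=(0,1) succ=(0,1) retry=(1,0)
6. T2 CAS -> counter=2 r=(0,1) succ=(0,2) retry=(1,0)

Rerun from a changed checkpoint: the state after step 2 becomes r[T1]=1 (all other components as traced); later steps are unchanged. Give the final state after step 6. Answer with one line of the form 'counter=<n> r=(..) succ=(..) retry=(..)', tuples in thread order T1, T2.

state after step 2 := counter=0 r=(1,0) succ=(0,0) retry=(0,0)
3. T2 CAS -> counter=1 r=(1,0) succ=(0,1) retry=(0,0)
4. T2 LOAD -> counter=1 r=(1,1) succ=(0,1) retry=(0,0)
5. T1 CAS -> counter=2 r=(1,1) succ=(1,1) retry=(0,0)
6. T2 CAS -> counter=2 r=(1,1) succ=(1,1) retry=(0,1)

counter=2 r=(1,1) succ=(1,1) retry=(0,1)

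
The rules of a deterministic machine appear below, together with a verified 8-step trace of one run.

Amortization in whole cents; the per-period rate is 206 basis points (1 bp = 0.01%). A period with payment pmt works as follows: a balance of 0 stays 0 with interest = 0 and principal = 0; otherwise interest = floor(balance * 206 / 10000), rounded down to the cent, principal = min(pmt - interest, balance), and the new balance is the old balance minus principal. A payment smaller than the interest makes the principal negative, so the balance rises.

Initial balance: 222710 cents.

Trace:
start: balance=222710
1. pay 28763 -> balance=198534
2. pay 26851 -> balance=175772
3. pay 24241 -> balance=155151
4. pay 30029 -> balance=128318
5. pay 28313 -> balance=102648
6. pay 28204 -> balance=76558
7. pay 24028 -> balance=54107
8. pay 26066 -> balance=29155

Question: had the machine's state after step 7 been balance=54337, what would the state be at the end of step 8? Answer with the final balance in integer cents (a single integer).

state after step 7 := balance=54337
8. pay 26066 -> balance=29390

29390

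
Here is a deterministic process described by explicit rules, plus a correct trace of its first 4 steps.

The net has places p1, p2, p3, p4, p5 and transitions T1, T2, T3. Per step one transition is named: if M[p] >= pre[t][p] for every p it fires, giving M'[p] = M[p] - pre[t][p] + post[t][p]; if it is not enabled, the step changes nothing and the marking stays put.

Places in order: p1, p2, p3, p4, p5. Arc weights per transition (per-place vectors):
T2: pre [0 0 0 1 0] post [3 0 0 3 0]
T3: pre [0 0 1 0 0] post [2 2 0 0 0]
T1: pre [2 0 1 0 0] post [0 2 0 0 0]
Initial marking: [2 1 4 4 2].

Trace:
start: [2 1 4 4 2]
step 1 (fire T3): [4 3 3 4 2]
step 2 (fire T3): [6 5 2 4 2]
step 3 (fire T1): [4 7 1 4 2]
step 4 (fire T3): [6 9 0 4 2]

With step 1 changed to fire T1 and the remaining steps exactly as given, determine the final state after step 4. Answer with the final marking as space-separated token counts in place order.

2 9 0 4 2

(re-executing from step 1 with the substitution; state before step 1: [2 1 4 4 2])
step 1 (fire T1): [0 3 3 4 2]
step 2 (fire T3): [2 5 2 4 2]
step 3 (fire T1): [0 7 1 4 2]
step 4 (fire T3): [2 9 0 4 2]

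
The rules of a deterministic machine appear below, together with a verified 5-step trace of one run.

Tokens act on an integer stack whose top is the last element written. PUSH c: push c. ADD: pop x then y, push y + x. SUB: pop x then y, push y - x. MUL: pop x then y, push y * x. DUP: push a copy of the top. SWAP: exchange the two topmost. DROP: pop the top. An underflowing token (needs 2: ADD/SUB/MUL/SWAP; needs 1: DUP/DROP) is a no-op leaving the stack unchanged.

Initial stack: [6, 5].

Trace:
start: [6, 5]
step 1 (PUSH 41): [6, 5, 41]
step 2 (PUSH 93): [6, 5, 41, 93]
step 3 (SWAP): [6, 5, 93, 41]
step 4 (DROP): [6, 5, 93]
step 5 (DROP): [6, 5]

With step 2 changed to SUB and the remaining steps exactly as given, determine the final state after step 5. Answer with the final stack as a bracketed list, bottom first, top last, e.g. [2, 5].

(re-executing from step 2 with the substitution; state before step 2: [6, 5, 41])
step 2 (SUB): [6, -36]
step 3 (SWAP): [-36, 6]
step 4 (DROP): [-36]
step 5 (DROP): []

[]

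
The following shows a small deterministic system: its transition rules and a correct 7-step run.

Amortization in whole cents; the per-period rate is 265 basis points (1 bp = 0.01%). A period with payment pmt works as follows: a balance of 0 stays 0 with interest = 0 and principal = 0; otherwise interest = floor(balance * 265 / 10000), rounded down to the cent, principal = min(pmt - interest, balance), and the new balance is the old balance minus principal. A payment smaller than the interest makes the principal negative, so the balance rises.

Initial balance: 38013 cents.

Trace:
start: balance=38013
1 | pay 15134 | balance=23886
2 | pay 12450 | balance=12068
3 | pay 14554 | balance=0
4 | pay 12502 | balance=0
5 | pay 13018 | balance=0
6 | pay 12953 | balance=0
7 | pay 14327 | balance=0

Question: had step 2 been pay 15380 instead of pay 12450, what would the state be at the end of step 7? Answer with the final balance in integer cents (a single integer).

0

(re-executing from step 2 with the substitution; state before step 2: balance=23886)
2 | pay 15380 | balance=9138
3 | pay 14554 | balance=0
4 | pay 12502 | balance=0
5 | pay 13018 | balance=0
6 | pay 12953 | balance=0
7 | pay 14327 | balance=0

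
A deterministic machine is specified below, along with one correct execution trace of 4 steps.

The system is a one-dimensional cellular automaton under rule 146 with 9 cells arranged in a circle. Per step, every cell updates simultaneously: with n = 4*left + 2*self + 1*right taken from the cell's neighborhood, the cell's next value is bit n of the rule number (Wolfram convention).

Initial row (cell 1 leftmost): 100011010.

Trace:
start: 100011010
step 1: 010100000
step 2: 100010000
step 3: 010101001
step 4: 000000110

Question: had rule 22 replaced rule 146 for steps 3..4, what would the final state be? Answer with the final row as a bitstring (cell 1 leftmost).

(re-executing steps 3..4 under rule 22; state before step 3: 100010000)
step 3: 110111001
step 4: 000000110

000000110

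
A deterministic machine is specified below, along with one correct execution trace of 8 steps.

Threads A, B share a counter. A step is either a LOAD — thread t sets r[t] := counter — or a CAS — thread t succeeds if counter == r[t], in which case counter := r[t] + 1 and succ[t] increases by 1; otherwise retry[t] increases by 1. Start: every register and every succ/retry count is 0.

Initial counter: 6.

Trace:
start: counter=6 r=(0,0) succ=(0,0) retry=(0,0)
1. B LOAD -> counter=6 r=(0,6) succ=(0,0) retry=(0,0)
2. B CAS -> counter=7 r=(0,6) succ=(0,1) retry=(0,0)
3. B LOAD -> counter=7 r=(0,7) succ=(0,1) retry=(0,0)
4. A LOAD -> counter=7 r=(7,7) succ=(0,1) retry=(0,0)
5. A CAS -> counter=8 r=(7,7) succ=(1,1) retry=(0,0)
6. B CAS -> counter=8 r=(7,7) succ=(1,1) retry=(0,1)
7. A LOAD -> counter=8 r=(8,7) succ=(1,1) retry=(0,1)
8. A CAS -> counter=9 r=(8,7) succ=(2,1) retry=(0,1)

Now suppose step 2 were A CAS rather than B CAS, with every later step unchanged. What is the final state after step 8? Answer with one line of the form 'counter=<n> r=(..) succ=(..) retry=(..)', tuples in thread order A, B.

counter=8 r=(7,6) succ=(2,0) retry=(1,1)

(re-executing from step 2 with the substitution; state before step 2: counter=6 r=(0,6) succ=(0,0) retry=(0,0))
2. A CAS -> counter=6 r=(0,6) succ=(0,0) retry=(1,0)
3. B LOAD -> counter=6 r=(0,6) succ=(0,0) retry=(1,0)
4. A LOAD -> counter=6 r=(6,6) succ=(0,0) retry=(1,0)
5. A CAS -> counter=7 r=(6,6) succ=(1,0) retry=(1,0)
6. B CAS -> counter=7 r=(6,6) succ=(1,0) retry=(1,1)
7. A LOAD -> counter=7 r=(7,6) succ=(1,0) retry=(1,1)
8. A CAS -> counter=8 r=(7,6) succ=(2,0) retry=(1,1)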